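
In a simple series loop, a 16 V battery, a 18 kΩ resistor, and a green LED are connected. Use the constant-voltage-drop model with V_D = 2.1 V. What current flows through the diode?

KVL around the loop: 16 = V_D + I·R = 2.1 + I × 18 kΩ.
So I = (16 − 2.1) / 18 kΩ = 13.9 / 18 = 0.772 mA.

I ≈ 0.77 mA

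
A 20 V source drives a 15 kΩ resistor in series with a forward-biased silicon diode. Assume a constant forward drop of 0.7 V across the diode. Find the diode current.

I ≈ 1.3 mA

KVL around the loop: 20 = V_D + I·R = 0.7 + I × 15 kΩ.
So I = (20 − 0.7) / 15 kΩ = 19.3 / 15 = 1.29 mA.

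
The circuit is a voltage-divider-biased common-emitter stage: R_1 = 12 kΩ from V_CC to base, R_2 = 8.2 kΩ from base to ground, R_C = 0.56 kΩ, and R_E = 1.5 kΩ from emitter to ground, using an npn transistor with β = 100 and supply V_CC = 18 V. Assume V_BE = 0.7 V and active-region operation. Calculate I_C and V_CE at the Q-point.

Thevenize the base divider: V_Th = V_CC·R_2/(R_1+R_2) = 18×8.2/20.2 = 7.31 V, R_Th = R_1‖R_2 = 4.87 kΩ.
Base-emitter loop: V_Th = I_B·R_Th + V_BE + (β+1)I_B·R_E, so I_B = (7.31 − 0.7) / (4.87 + 101×1.5) = 0.0423 mA.
I_C = β·I_B = 100×0.0423 = 4.23 mA, and I_E = (β+1)I_B = 4.27 mA.
V_CE = V_CC − I_C·R_C − I_E·R_E = 18 − 4.23×0.56 − 4.27×1.5 = 9.23 V.
V_CE = 9.23 V > 0.2 V confirms active-region operation.

I_C ≈ 4.2 mA, V_CE ≈ 9.2 V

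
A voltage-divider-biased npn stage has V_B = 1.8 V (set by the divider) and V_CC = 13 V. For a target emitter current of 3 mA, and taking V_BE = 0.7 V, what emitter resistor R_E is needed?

R_E ≈ 0.37 kΩ

V_E = V_B − V_BE = 1.8 − 0.7 = 1.1 V.
R_E = V_E / I_E = 1.1 / 3 = 0.367 kΩ.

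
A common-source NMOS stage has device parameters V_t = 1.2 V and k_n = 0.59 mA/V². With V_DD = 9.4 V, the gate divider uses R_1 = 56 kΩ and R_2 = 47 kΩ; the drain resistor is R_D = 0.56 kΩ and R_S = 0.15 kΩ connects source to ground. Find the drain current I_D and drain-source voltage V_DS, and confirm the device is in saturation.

I_D ≈ 2.2 mA, V_DS ≈ 7.8 V

V_G = V_DD·R_2/(R_1+R_2) = 9.4×47/103 = 4.29 V.
Assume saturation: I_D = (k_n/2)(V_GS − V_t)² with V_GS = V_G − I_D·R_S = 4.29 − 0.15·I_D.
Substituting gives 0.00664·I_D² − 1.27·I_D + 2.82 = 0, with roots I_D = 2.24 or 190 mA.
The root I_D = 190 mA gives V_GS = -24.2 V ≤ V_t, so take I_D = 2.24 mA.
Then V_GS = 3.95 V and V_DS = V_DD − I_D(R_D+R_S) = 9.4 − 2.24×0.71 = 7.81 V.
Saturation requires V_DS ≥ V_GS − V_t = 2.75 V; 7.81 ≥ 2.75 ✓.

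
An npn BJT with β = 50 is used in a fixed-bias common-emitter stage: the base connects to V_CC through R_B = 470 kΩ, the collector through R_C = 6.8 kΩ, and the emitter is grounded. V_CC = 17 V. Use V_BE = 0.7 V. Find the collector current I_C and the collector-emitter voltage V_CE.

I_C ≈ 1.7 mA, V_CE ≈ 5.2 V

Base loop: V_CC = I_B·R_B + V_BE, so I_B = (17 − 0.7)/470 kΩ = 0.0347 mA.
In the active region I_C = β·I_B = 50 × 0.0347 = 1.73 mA.
Collector loop: V_CE = V_CC − I_C·R_C = 17 − 1.73×6.8 = 5.21 V.
Since V_CE = 5.21 V > V_CE(sat) ≈ 0.2 V, the transistor is in the active region as assumed.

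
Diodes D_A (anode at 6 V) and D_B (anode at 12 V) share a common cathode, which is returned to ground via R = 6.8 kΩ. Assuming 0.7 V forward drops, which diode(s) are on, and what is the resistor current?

Assume both conduct. Then node N would need to be at both 6−0.7 = 5.3 V and 12−0.7 = 11.3 V, which is impossible.
Assume only D_B conducts: V_N = 12 − 0.7 = 11.3 V, so I_R = 11.3/6.8 = 1.66 mA.
Check D_A: its anode-to-cathode voltage is 6 − 11.3 = -5.3 V < 0.7 V, so it is off. The assumption is consistent.

Only D_B conducts; I_R ≈ 1.7 mA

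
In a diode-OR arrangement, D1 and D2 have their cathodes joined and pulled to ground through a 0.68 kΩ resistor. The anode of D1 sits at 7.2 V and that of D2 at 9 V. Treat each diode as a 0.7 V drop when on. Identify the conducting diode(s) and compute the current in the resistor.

Only D2 conducts; I_R ≈ 12 mA

Assume both conduct. Then node N would need to be at both 7.2−0.7 = 6.5 V and 9−0.7 = 8.3 V, which is impossible.
Assume only D2 conducts: V_N = 9 − 0.7 = 8.3 V, so I_R = 8.3/0.68 = 12.2 mA.
Check D1: its anode-to-cathode voltage is 7.2 − 8.3 = -1.1 V < 0.7 V, so it is off. The assumption is consistent.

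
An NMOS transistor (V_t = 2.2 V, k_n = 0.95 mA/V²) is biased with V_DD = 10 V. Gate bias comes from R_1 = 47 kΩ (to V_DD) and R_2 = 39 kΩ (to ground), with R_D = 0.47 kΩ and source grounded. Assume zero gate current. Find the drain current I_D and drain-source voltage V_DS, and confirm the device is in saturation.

V_G = V_DD·R_2/(R_1+R_2) = 10×39/86 = 4.53 V. With the source grounded, V_GS = V_G = 4.53 V.
Assume saturation: I_D = (k_n/2)(V_GS − V_t)² = (0.95/2)×(4.53 − 2.2)² = 0.475×2.33² = 2.59 mA.
V_DS = V_DD − I_D·R_D = 10 − 2.59×0.47 = 8.78 V.
Saturation requires V_DS ≥ V_GS − V_t = 2.33 V; 8.78 ≥ 2.33 ✓.

I_D ≈ 2.6 mA, V_DS ≈ 8.8 V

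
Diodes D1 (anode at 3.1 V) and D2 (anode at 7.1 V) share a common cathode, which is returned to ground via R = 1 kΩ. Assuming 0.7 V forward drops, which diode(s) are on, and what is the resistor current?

Only D2 conducts; I_R ≈ 6.4 mA

Assume both conduct. Then node N would need to be at both 3.1−0.7 = 2.4 V and 7.1−0.7 = 6.4 V, which is impossible.
Assume only D2 conducts: V_N = 7.1 − 0.7 = 6.4 V, so I_R = 6.4/1 = 6.4 mA.
Check D1: its anode-to-cathode voltage is 3.1 − 6.4 = -3.3 V < 0.7 V, so it is off. The assumption is consistent.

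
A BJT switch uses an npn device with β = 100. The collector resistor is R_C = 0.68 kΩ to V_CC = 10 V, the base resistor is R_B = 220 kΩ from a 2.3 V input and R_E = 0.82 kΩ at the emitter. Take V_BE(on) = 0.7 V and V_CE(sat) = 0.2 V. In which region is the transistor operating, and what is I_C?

Assume active. Base-emitter loop: I_B = (V_BB − V_BE)/(R_B + (β+1)R_E) = (2.3 − 0.7)/(220 + 101×0.82) = 0.00528 mA.
I_C = β·I_B = 100×0.00528 = 0.528 mA.
V_CE = V_CC − I_C·R_C − I_E·R_E = 10 − 0.528×0.68 − 0.534×0.82 = 9.2 V > V_CE(sat), so the active-region assumption holds.

active; I_C ≈ 0.53 mA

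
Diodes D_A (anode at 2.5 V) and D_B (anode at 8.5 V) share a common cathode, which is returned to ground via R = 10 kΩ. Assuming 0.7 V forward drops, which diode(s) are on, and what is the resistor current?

Assume both conduct. Then node N would need to be at both 2.5−0.7 = 1.8 V and 8.5−0.7 = 7.8 V, which is impossible.
Assume only D_B conducts: V_N = 8.5 − 0.7 = 7.8 V, so I_R = 7.8/10 = 0.78 mA.
Check D_A: its anode-to-cathode voltage is 2.5 − 7.8 = -5.3 V < 0.7 V, so it is off. The assumption is consistent.

Only D_B conducts; I_R ≈ 0.78 mA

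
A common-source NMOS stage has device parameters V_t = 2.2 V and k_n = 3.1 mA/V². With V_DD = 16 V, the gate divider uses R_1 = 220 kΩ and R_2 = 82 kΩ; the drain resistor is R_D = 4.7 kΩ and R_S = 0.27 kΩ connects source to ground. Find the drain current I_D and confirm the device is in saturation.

I_D ≈ 2.9 mA

V_G = V_DD·R_2/(R_1+R_2) = 16×82/302 = 4.34 V.
Assume saturation: I_D = (k_n/2)(V_GS − V_t)² with V_GS = V_G − I_D·R_S = 4.34 − 0.27·I_D.
Substituting gives 0.113·I_D² − 2.79·I_D + 7.13 = 0, with roots I_D = 2.89 or 21.8 mA.
The root I_D = 21.8 mA gives V_GS = -1.55 V ≤ V_t, so take I_D = 2.89 mA.
Then V_GS = 3.56 V and V_DS = V_DD − I_D(R_D+R_S) = 16 − 2.89×4.97 = 1.65 V.
Saturation requires V_DS ≥ V_GS − V_t = 1.36 V; 1.65 ≥ 1.36 ✓.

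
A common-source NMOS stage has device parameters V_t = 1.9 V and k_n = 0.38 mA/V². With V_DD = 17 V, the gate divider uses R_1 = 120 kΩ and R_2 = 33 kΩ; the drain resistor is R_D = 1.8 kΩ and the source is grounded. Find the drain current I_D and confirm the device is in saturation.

V_G = V_DD·R_2/(R_1+R_2) = 17×33/153 = 3.67 V. With the source grounded, V_GS = V_G = 3.67 V.
Assume saturation: I_D = (k_n/2)(V_GS − V_t)² = (0.38/2)×(3.67 − 1.9)² = 0.19×1.77² = 0.593 mA.
V_DS = V_DD − I_D·R_D = 17 − 0.593×1.8 = 15.9 V.
Saturation requires V_DS ≥ V_GS − V_t = 1.77 V; 15.9 ≥ 1.77 ✓.

I_D ≈ 0.59 mA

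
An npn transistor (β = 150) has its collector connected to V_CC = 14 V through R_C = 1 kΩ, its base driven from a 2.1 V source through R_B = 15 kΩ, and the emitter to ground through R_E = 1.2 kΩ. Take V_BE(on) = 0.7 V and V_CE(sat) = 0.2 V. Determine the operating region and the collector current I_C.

Assume active. Base-emitter loop: I_B = (V_BB − V_BE)/(R_B + (β+1)R_E) = (2.1 − 0.7)/(15 + 151×1.2) = 0.00714 mA.
I_C = β·I_B = 150×0.00714 = 1.07 mA.
V_CE = V_CC − I_C·R_C − I_E·R_E = 14 − 1.07×1 − 1.08×1.2 = 11.6 V > V_CE(sat), so the active-region assumption holds.

active; I_C ≈ 1.1 mA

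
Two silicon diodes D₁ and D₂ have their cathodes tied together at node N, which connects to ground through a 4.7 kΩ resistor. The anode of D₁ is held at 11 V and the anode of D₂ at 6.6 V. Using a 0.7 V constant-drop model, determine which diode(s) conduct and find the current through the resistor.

Assume both conduct. Then node N would need to be at both 11−0.7 = 10.3 V and 6.6−0.7 = 5.9 V, which is impossible.
Assume only D₁ conducts: V_N = 11 − 0.7 = 10.3 V, so I_R = 10.3/4.7 = 2.19 mA.
Check D₂: its anode-to-cathode voltage is 6.6 − 10.3 = -3.7 V < 0.7 V, so it is off. The assumption is consistent.

Only D₁ conducts; I_R ≈ 2.2 mA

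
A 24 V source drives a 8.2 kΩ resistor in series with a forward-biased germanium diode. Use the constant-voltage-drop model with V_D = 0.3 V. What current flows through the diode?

KVL around the loop: 24 = V_D + I·R = 0.3 + I × 8.2 kΩ.
So I = (24 − 0.3) / 8.2 kΩ = 23.7 / 8.2 = 2.89 mA.

I ≈ 2.9 mA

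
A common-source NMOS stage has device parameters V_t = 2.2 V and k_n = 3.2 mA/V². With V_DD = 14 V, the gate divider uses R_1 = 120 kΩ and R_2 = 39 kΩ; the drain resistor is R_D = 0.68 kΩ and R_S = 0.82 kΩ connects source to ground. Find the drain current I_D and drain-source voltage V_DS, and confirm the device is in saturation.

I_D ≈ 0.7 mA, V_DS ≈ 13 V

V_G = V_DD·R_2/(R_1+R_2) = 14×39/159 = 3.43 V.
Assume saturation: I_D = (k_n/2)(V_GS − V_t)² with V_GS = V_G − I_D·R_S = 3.43 − 0.82·I_D.
Substituting gives 1.08·I_D² − 4.24·I_D + 2.44 = 0, with roots I_D = 0.699 or 3.24 mA.
The root I_D = 3.24 mA gives V_GS = 0.777 V ≤ V_t, so take I_D = 0.699 mA.
Then V_GS = 2.86 V and V_DS = V_DD − I_D(R_D+R_S) = 14 − 0.699×1.5 = 13 V.
Saturation requires V_DS ≥ V_GS − V_t = 0.661 V; 13 ≥ 0.661 ✓.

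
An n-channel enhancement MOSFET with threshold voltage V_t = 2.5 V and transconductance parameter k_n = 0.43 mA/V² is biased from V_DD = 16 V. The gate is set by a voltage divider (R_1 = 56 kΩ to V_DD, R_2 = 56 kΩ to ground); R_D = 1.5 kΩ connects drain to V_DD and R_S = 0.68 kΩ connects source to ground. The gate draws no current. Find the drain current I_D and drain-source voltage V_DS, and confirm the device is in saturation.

I_D ≈ 2.8 mA, V_DS ≈ 9.9 V

V_G = V_DD·R_2/(R_1+R_2) = 16×56/112 = 8 V.
Assume saturation: I_D = (k_n/2)(V_GS − V_t)² with V_GS = V_G − I_D·R_S = 8 − 0.68·I_D.
Substituting gives 0.0994·I_D² − 2.61·I_D + 6.5 = 0, with roots I_D = 2.79 or 23.4 mA.
The root I_D = 23.4 mA gives V_GS = -7.94 V ≤ V_t, so take I_D = 2.79 mA.
Then V_GS = 6.1 V and V_DS = V_DD − I_D(R_D+R_S) = 16 − 2.79×2.18 = 9.92 V.
Saturation requires V_DS ≥ V_GS − V_t = 3.6 V; 9.92 ≥ 3.6 ✓.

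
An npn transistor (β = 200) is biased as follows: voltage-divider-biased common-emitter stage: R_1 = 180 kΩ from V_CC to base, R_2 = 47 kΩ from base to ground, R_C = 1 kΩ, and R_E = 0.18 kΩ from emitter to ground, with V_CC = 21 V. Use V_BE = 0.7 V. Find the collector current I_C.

I_C ≈ 9.9 mA

Thevenize the base divider: V_Th = V_CC·R_2/(R_1+R_2) = 21×47/227 = 4.35 V, R_Th = R_1‖R_2 = 37.3 kΩ.
Base-emitter loop: V_Th = I_B·R_Th + V_BE + (β+1)I_B·R_E, so I_B = (4.35 − 0.7) / (37.3 + 201×0.18) = 0.0497 mA.
I_C = β·I_B = 200×0.0497 = 9.93 mA, and I_E = (β+1)I_B = 9.98 mA.
V_CE = V_CC − I_C·R_C − I_E·R_E = 21 − 9.93×1 − 9.98×0.18 = 9.27 V.
V_CE = 9.27 V > 0.2 V confirms active-region operation.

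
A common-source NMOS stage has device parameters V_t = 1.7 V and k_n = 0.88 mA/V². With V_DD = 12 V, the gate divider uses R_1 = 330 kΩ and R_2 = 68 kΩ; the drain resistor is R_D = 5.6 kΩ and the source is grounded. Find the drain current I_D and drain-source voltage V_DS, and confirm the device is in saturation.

V_G = V_DD·R_2/(R_1+R_2) = 12×68/398 = 2.05 V. With the source grounded, V_GS = V_G = 2.05 V.
Assume saturation: I_D = (k_n/2)(V_GS − V_t)² = (0.88/2)×(2.05 − 1.7)² = 0.44×0.35² = 0.054 mA.
V_DS = V_DD − I_D·R_D = 12 − 0.054×5.6 = 11.7 V.
Saturation requires V_DS ≥ V_GS − V_t = 0.35 V; 11.7 ≥ 0.35 ✓.

I_D ≈ 0.054 mA, V_DS ≈ 12 V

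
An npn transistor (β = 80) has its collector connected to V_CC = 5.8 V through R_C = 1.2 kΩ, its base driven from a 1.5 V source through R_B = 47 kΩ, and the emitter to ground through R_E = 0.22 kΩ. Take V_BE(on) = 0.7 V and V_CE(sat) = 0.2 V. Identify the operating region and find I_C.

Assume active. Base-emitter loop: I_B = (V_BB − V_BE)/(R_B + (β+1)R_E) = (1.5 − 0.7)/(47 + 81×0.22) = 0.0123 mA.
I_C = β·I_B = 80×0.0123 = 0.987 mA.
V_CE = V_CC − I_C·R_C − I_E·R_E = 5.8 − 0.987×1.2 − 1×0.22 = 4.4 V > V_CE(sat), so the active-region assumption holds.

active; I_C ≈ 0.99 mA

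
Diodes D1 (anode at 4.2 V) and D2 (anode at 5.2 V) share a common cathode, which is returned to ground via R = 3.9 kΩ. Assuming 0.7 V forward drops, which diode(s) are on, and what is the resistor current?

Assume both conduct. Then node N would need to be at both 4.2−0.7 = 3.5 V and 5.2−0.7 = 4.5 V, which is impossible.
Assume only D2 conducts: V_N = 5.2 − 0.7 = 4.5 V, so I_R = 4.5/3.9 = 1.15 mA.
Check D1: its anode-to-cathode voltage is 4.2 − 4.5 = -0.3 V < 0.7 V, so it is off. The assumption is consistent.

Only D2 conducts; I_R ≈ 1.2 mA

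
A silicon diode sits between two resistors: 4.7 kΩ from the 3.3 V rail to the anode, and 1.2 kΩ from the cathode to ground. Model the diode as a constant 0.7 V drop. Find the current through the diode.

The two resistors are in series with the diode, so KVL gives 3.3 = I·4.7 + 0.7 + I·1.2.
I = (3.3 − 0.7) / (4.7 + 1.2) kΩ = 2.6 / 5.9 = 0.441 mA.

I ≈ 0.44 mA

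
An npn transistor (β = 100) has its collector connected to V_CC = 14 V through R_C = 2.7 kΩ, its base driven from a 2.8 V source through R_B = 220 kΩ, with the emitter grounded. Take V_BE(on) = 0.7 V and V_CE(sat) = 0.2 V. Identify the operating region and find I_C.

active; I_C ≈ 0.95 mA

Assume active. Base-emitter loop: I_B = (V_BB − V_BE)/R_B = (2.8 − 0.7)/220 = 0.00955 mA.
I_C = β·I_B = 100×0.00955 = 0.955 mA.
V_CE = V_CC − I_C·R_C = 14 − 0.955×2.7 = 11.4 V > V_CE(sat), so the active-region assumption holds.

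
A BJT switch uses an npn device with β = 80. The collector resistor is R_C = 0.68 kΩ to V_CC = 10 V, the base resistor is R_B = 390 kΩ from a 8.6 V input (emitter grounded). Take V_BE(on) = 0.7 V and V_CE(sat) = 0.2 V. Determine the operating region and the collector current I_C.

Assume active. Base-emitter loop: I_B = (V_BB − V_BE)/R_B = (8.6 − 0.7)/390 = 0.0203 mA.
I_C = β·I_B = 80×0.0203 = 1.62 mA.
V_CE = V_CC − I_C·R_C = 10 − 1.62×0.68 = 8.9 V > V_CE(sat), so the active-region assumption holds.

active; I_C ≈ 1.6 mA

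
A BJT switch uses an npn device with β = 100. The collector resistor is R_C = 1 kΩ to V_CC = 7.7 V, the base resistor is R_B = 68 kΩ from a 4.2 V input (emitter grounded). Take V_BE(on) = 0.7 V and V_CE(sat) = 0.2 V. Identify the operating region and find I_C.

active; I_C ≈ 5.1 mA

Assume active. Base-emitter loop: I_B = (V_BB − V_BE)/R_B = (4.2 − 0.7)/68 = 0.0515 mA.
I_C = β·I_B = 100×0.0515 = 5.15 mA.
V_CE = V_CC − I_C·R_C = 7.7 − 5.15×1 = 2.55 V > V_CE(sat), so the active-region assumption holds.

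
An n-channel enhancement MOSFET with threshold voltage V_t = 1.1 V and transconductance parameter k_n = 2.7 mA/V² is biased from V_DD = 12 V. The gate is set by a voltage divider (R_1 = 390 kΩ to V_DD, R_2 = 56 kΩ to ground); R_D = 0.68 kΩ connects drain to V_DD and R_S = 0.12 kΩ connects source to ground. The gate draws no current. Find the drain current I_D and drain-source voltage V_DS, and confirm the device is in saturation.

V_G = V_DD·R_2/(R_1+R_2) = 12×56/446 = 1.51 V.
Assume saturation: I_D = (k_n/2)(V_GS − V_t)² with V_GS = V_G − I_D·R_S = 1.51 − 0.12·I_D.
Substituting gives 0.0194·I_D² − 1.13·I_D + 0.223 = 0, with roots I_D = 0.198 or 58 mA.
The root I_D = 58 mA gives V_GS = -5.46 V ≤ V_t, so take I_D = 0.198 mA.
Then V_GS = 1.48 V and V_DS = V_DD − I_D(R_D+R_S) = 12 − 0.198×0.8 = 11.8 V.
Saturation requires V_DS ≥ V_GS − V_t = 0.383 V; 11.8 ≥ 0.383 ✓.

I_D ≈ 0.2 mA, V_DS ≈ 12 V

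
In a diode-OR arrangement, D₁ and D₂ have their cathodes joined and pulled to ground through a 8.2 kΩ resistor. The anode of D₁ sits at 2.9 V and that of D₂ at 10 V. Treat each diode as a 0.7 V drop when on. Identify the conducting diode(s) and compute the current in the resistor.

Assume both conduct. Then node N would need to be at both 2.9−0.7 = 2.2 V and 10−0.7 = 9.3 V, which is impossible.
Assume only D₂ conducts: V_N = 10 − 0.7 = 9.3 V, so I_R = 9.3/8.2 = 1.13 mA.
Check D₁: its anode-to-cathode voltage is 2.9 − 9.3 = -6.4 V < 0.7 V, so it is off. The assumption is consistent.

Only D₂ conducts; I_R ≈ 1.1 mA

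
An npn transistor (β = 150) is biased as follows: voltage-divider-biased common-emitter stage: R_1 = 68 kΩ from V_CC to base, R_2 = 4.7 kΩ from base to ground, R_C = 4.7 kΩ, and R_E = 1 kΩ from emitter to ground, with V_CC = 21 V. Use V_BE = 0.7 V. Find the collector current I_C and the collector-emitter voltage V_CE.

Thevenize the base divider: V_Th = V_CC·R_2/(R_1+R_2) = 21×4.7/72.7 = 1.36 V, R_Th = R_1‖R_2 = 4.4 kΩ.
Base-emitter loop: V_Th = I_B·R_Th + V_BE + (β+1)I_B·R_E, so I_B = (1.36 − 0.7) / (4.4 + 151×1) = 0.00423 mA.
I_C = β·I_B = 150×0.00423 = 0.635 mA, and I_E = (β+1)I_B = 0.639 mA.
V_CE = V_CC − I_C·R_C − I_E·R_E = 21 − 0.635×4.7 − 0.639×1 = 17.4 V.
V_CE = 17.4 V > 0.2 V confirms active-region operation.

I_C ≈ 0.63 mA, V_CE ≈ 17 V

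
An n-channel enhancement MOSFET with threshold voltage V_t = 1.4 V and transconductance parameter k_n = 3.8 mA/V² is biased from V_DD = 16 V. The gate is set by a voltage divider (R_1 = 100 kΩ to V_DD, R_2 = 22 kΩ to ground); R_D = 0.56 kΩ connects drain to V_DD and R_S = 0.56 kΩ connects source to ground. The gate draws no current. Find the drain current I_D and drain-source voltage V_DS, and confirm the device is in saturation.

V_G = V_DD·R_2/(R_1+R_2) = 16×22/122 = 2.89 V.
Assume saturation: I_D = (k_n/2)(V_GS − V_t)² with V_GS = V_G − I_D·R_S = 2.89 − 0.56·I_D.
Substituting gives 0.596·I_D² − 4.16·I_D + 4.19 = 0, with roots I_D = 1.22 or 5.76 mA.
The root I_D = 5.76 mA gives V_GS = -0.341 V ≤ V_t, so take I_D = 1.22 mA.
Then V_GS = 2.2 V and V_DS = V_DD − I_D(R_D+R_S) = 16 − 1.22×1.12 = 14.6 V.
Saturation requires V_DS ≥ V_GS − V_t = 0.802 V; 14.6 ≥ 0.802 ✓.

I_D ≈ 1.2 mA, V_DS ≈ 15 V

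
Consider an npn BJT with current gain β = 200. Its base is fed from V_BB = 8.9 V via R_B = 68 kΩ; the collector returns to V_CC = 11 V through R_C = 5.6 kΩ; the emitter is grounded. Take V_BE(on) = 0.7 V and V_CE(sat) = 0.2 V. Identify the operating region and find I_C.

saturation; I_C ≈ 1.9 mA

Assume active: I_B = (8.9 − 0.7)/68 = 0.121 mA, giving I_C = β·I_B = 24.1 mA.
But then V_CE = 11 − 24.1×5.6 = -124 V < V_CE(sat) = 0.2 V — impossible in the active region.
So the transistor is saturated. With V_CE = 0.2 V, I_C = (V_CC − 0.2)/R_C = 10.8/5.6 = 1.93 mA.
Check: β·I_B = 24.1 mA > I_C = 1.93 mA, confirming saturation.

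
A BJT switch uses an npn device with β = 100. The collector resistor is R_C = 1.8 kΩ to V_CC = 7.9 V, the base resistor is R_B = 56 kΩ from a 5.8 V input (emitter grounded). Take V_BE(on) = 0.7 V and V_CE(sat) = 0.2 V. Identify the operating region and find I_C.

Assume active: I_B = (5.8 − 0.7)/56 = 0.0911 mA, giving I_C = β·I_B = 9.11 mA.
But then V_CE = 7.9 − 9.11×1.8 = -8.49 V < V_CE(sat) = 0.2 V — impossible in the active region.
So the transistor is saturated. With V_CE = 0.2 V, I_C = (V_CC − 0.2)/R_C = 7.7/1.8 = 4.28 mA.
Check: β·I_B = 9.11 mA > I_C = 4.28 mA, confirming saturation.

saturation; I_C ≈ 4.3 mA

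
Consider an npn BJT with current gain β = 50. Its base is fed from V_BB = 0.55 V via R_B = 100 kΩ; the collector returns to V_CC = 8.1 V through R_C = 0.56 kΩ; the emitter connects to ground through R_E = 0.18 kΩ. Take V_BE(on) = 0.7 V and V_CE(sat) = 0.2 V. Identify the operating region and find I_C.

V_BB = 0.55 V ≤ V_BE(on) = 0.7 V, so the base-emitter junction is not forward biased.
The transistor is in cutoff: I_B = I_C = 0.

cutoff; I_C ≈ 0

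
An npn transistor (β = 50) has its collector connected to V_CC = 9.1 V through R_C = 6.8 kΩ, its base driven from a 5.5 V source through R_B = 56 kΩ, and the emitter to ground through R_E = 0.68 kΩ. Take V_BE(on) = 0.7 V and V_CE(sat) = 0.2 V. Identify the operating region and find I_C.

saturation; I_C ≈ 1.2 mA

Assume active: I_B = (5.5 − 0.7)/(56 + 51×0.68) = 0.0529 mA, I_C = β·I_B = 2.65 mA.
Then V_CE = 9.1 − 2.65×6.8 − 2.7×0.68 = -10.7 V < 0.2 V — the active assumption fails.
Re-solve with V_CE = 0.2 V. KCL at the emitter: V_E/R_E = (V_BB−0.7−V_E)/R_B + (V_CC−0.2−V_E)/R_C, giving V_E = 0.853 V.
I_C = (V_CC − 0.2 − V_E)/R_C = (8.9 − 0.853)/6.8 = 1.18 mA.
Check: I_B = (4.8 − 0.853)/56 = 0.0705 mA, and β·I_B = 3.52 mA > I_C, confirming saturation.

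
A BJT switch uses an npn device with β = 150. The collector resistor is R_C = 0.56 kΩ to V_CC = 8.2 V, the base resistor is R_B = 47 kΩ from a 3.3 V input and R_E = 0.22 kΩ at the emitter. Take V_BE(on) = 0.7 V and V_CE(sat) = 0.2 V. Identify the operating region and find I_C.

Assume active. Base-emitter loop: I_B = (V_BB − V_BE)/(R_B + (β+1)R_E) = (3.3 − 0.7)/(47 + 151×0.22) = 0.0324 mA.
I_C = β·I_B = 150×0.0324 = 4.86 mA.
V_CE = V_CC − I_C·R_C − I_E·R_E = 8.2 − 4.86×0.56 − 4.89×0.22 = 4.4 V > V_CE(sat), so the active-region assumption holds.

active; I_C ≈ 4.9 mA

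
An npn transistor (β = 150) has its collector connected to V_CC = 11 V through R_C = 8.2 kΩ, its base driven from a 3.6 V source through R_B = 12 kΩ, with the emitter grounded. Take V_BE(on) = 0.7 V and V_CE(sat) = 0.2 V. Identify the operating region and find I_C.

saturation; I_C ≈ 1.3 mA

Assume active: I_B = (3.6 − 0.7)/12 = 0.242 mA, giving I_C = β·I_B = 36.3 mA.
But then V_CE = 11 − 36.3×8.2 = -286 V < V_CE(sat) = 0.2 V — impossible in the active region.
So the transistor is saturated. With V_CE = 0.2 V, I_C = (V_CC − 0.2)/R_C = 10.8/8.2 = 1.32 mA.
Check: β·I_B = 36.3 mA > I_C = 1.32 mA, confirming saturation.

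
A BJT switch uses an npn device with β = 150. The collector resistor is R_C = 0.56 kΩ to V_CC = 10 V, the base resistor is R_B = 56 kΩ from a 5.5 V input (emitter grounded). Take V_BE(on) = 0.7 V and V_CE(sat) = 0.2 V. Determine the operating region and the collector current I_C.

active; I_C ≈ 13 mA

Assume active. Base-emitter loop: I_B = (V_BB − V_BE)/R_B = (5.5 − 0.7)/56 = 0.0857 mA.
I_C = β·I_B = 150×0.0857 = 12.9 mA.
V_CE = V_CC − I_C·R_C = 10 − 12.9×0.56 = 2.8 V > V_CE(sat), so the active-region assumption holds.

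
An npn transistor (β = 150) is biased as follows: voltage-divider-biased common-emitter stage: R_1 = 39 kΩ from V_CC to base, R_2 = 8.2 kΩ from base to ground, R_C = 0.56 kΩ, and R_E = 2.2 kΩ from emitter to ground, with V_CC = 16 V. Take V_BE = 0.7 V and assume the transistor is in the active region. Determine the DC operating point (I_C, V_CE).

Thevenize the base divider: V_Th = V_CC·R_2/(R_1+R_2) = 16×8.2/47.2 = 2.78 V, R_Th = R_1‖R_2 = 6.78 kΩ.
Base-emitter loop: V_Th = I_B·R_Th + V_BE + (β+1)I_B·R_E, so I_B = (2.78 − 0.7) / (6.78 + 151×2.2) = 0.00614 mA.
I_C = β·I_B = 150×0.00614 = 0.92 mA, and I_E = (β+1)I_B = 0.926 mA.
V_CE = V_CC − I_C·R_C − I_E·R_E = 16 − 0.92×0.56 − 0.926×2.2 = 13.4 V.
V_CE = 13.4 V > 0.2 V confirms active-region operation.

I_C ≈ 0.92 mA, V_CE ≈ 13 V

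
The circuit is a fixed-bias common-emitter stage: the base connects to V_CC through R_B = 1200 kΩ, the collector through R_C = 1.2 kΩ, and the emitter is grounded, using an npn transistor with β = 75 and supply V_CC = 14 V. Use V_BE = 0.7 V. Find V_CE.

Base loop: V_CC = I_B·R_B + V_BE, so I_B = (14 − 0.7)/1200 kΩ = 0.0111 mA.
In the active region I_C = β·I_B = 75 × 0.0111 = 0.831 mA.
Collector loop: V_CE = V_CC − I_C·R_C = 14 − 0.831×1.2 = 13 V.
Since V_CE = 13 V > V_CE(sat) ≈ 0.2 V, the transistor is in the active region as assumed.

V_CE ≈ 13 V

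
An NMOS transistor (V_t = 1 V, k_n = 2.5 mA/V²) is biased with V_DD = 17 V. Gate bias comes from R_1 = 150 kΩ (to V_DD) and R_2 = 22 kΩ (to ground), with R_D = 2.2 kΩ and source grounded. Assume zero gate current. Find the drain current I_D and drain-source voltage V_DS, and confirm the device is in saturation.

V_G = V_DD·R_2/(R_1+R_2) = 17×22/172 = 2.17 V. With the source grounded, V_GS = V_G = 2.17 V.
Assume saturation: I_D = (k_n/2)(V_GS − V_t)² = (2.5/2)×(2.17 − 1)² = 1.25×1.17² = 1.72 mA.
V_DS = V_DD − I_D·R_D = 17 − 1.72×2.2 = 13.2 V.
Saturation requires V_DS ≥ V_GS − V_t = 1.17 V; 13.2 ≥ 1.17 ✓.

I_D ≈ 1.7 mA, V_DS ≈ 13 V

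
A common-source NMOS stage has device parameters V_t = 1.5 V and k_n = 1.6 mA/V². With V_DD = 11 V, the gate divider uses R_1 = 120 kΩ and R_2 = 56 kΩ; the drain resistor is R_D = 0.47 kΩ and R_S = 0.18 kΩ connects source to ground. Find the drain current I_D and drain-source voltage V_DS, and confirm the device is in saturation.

V_G = V_DD·R_2/(R_1+R_2) = 11×56/176 = 3.5 V.
Assume saturation: I_D = (k_n/2)(V_GS − V_t)² with V_GS = V_G − I_D·R_S = 3.5 − 0.18·I_D.
Substituting gives 0.0259·I_D² − 1.58·I_D + 3.2 = 0, with roots I_D = 2.1 or 58.7 mA.
The root I_D = 58.7 mA gives V_GS = -7.07 V ≤ V_t, so take I_D = 2.1 mA.
Then V_GS = 3.12 V and V_DS = V_DD − I_D(R_D+R_S) = 11 − 2.1×0.65 = 9.63 V.
Saturation requires V_DS ≥ V_GS − V_t = 1.62 V; 9.63 ≥ 1.62 ✓.

I_D ≈ 2.1 mA, V_DS ≈ 9.6 V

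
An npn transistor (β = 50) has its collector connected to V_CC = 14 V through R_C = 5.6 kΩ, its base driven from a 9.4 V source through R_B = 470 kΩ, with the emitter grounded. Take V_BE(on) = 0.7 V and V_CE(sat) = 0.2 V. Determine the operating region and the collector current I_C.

Assume active. Base-emitter loop: I_B = (V_BB − V_BE)/R_B = (9.4 − 0.7)/470 = 0.0185 mA.
I_C = β·I_B = 50×0.0185 = 0.926 mA.
V_CE = V_CC − I_C·R_C = 14 − 0.926×5.6 = 8.82 V > V_CE(sat), so the active-region assumption holds.

active; I_C ≈ 0.93 mA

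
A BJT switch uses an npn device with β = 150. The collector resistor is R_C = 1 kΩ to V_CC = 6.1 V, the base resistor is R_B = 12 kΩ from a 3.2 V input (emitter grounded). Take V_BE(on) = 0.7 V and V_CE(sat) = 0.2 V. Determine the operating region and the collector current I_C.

saturation; I_C ≈ 5.9 mA

Assume active: I_B = (3.2 − 0.7)/12 = 0.208 mA, giving I_C = β·I_B = 31.2 mA.
But then V_CE = 6.1 − 31.2×1 = -25.1 V < V_CE(sat) = 0.2 V — impossible in the active region.
So the transistor is saturated. With V_CE = 0.2 V, I_C = (V_CC − 0.2)/R_C = 5.9/1 = 5.9 mA.
Check: β·I_B = 31.2 mA > I_C = 5.9 mA, confirming saturation.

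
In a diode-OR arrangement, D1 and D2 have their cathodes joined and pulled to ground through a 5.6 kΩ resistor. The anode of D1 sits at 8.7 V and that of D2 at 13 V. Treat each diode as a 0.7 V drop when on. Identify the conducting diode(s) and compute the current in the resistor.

Only D2 conducts; I_R ≈ 2.2 mA

Assume both conduct. Then node N would need to be at both 8.7−0.7 = 8 V and 13−0.7 = 12.3 V, which is impossible.
Assume only D2 conducts: V_N = 13 − 0.7 = 12.3 V, so I_R = 12.3/5.6 = 2.2 mA.
Check D1: its anode-to-cathode voltage is 8.7 − 12.3 = -3.6 V < 0.7 V, so it is off. The assumption is consistent.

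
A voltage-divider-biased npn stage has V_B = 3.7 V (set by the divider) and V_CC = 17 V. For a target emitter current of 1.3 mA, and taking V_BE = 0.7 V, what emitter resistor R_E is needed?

V_E = V_B − V_BE = 3.7 − 0.7 = 3 V.
R_E = V_E / I_E = 3 / 1.3 = 2.31 kΩ.

R_E ≈ 2.3 kΩ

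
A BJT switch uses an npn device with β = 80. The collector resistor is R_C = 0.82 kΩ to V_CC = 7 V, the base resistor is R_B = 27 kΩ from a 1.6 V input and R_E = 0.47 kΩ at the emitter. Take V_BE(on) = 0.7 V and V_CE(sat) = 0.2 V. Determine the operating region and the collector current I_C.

Assume active. Base-emitter loop: I_B = (V_BB − V_BE)/(R_B + (β+1)R_E) = (1.6 − 0.7)/(27 + 81×0.47) = 0.0138 mA.
I_C = β·I_B = 80×0.0138 = 1.11 mA.
V_CE = V_CC − I_C·R_C − I_E·R_E = 7 − 1.11×0.82 − 1.12×0.47 = 5.57 V > V_CE(sat), so the active-region assumption holds.

active; I_C ≈ 1.1 mA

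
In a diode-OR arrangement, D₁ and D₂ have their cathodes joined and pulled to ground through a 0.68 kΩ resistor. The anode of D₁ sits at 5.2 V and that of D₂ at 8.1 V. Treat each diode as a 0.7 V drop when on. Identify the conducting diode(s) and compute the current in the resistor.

Only D₂ conducts; I_R ≈ 11 mA

Assume both conduct. Then node N would need to be at both 5.2−0.7 = 4.5 V and 8.1−0.7 = 7.4 V, which is impossible.
Assume only D₂ conducts: V_N = 8.1 − 0.7 = 7.4 V, so I_R = 7.4/0.68 = 10.9 mA.
Check D₁: its anode-to-cathode voltage is 5.2 − 7.4 = -2.2 V < 0.7 V, so it is off. The assumption is consistent.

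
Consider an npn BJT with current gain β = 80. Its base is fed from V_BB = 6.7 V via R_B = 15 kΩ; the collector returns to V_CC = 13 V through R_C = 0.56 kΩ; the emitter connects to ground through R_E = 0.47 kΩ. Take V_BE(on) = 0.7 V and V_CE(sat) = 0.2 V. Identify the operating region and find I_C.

active; I_C ≈ 9 mA

Assume active. Base-emitter loop: I_B = (V_BB − V_BE)/(R_B + (β+1)R_E) = (6.7 − 0.7)/(15 + 81×0.47) = 0.113 mA.
I_C = β·I_B = 80×0.113 = 9.04 mA.
V_CE = V_CC − I_C·R_C − I_E·R_E = 13 − 9.04×0.56 − 9.16×0.47 = 3.63 V > V_CE(sat), so the active-region assumption holds.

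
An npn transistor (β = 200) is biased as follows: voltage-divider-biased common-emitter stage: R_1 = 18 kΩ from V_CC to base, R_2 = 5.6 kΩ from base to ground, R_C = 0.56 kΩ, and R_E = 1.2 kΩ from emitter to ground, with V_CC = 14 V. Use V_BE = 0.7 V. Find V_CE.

Thevenize the base divider: V_Th = V_CC·R_2/(R_1+R_2) = 14×5.6/23.6 = 3.32 V, R_Th = R_1‖R_2 = 4.27 kΩ.
Base-emitter loop: V_Th = I_B·R_Th + V_BE + (β+1)I_B·R_E, so I_B = (3.32 − 0.7) / (4.27 + 201×1.2) = 0.0107 mA.
I_C = β·I_B = 200×0.0107 = 2.14 mA, and I_E = (β+1)I_B = 2.15 mA.
V_CE = V_CC − I_C·R_C − I_E·R_E = 14 − 2.14×0.56 − 2.15×1.2 = 10.2 V.
V_CE = 10.2 V > 0.2 V confirms active-region operation.

V_CE ≈ 10 V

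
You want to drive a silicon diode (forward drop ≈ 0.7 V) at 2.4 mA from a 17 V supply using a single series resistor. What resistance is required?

R ≈ 6.8 kΩ

The resistor drops V_S − V_D = 17 − 0.7 = 16.3 V at 2.4 mA.
R = 16.3 V / 2.4 mA = 6.79 kΩ.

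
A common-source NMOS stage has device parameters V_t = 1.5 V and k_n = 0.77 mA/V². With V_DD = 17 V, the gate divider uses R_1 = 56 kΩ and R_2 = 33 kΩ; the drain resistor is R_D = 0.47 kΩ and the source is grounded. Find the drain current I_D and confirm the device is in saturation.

I_D ≈ 8.9 mA

V_G = V_DD·R_2/(R_1+R_2) = 17×33/89 = 6.3 V. With the source grounded, V_GS = V_G = 6.3 V.
Assume saturation: I_D = (k_n/2)(V_GS − V_t)² = (0.77/2)×(6.3 − 1.5)² = 0.385×4.8² = 8.88 mA.
V_DS = V_DD − I_D·R_D = 17 − 8.88×0.47 = 12.8 V.
Saturation requires V_DS ≥ V_GS − V_t = 4.8 V; 12.8 ≥ 4.8 ✓.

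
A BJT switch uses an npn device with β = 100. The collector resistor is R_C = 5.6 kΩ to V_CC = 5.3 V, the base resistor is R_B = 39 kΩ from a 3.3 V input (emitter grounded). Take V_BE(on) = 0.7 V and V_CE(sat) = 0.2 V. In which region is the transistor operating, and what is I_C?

Assume active: I_B = (3.3 − 0.7)/39 = 0.0667 mA, giving I_C = β·I_B = 6.67 mA.
But then V_CE = 5.3 − 6.67×5.6 = -32 V < V_CE(sat) = 0.2 V — impossible in the active region.
So the transistor is saturated. With V_CE = 0.2 V, I_C = (V_CC − 0.2)/R_C = 5.1/5.6 = 0.911 mA.
Check: β·I_B = 6.67 mA > I_C = 0.911 mA, confirming saturation.

saturation; I_C ≈ 0.91 mA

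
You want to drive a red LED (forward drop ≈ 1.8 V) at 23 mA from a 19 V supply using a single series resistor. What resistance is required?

The resistor drops V_S − V_D = 19 − 1.8 = 17.2 V at 23 mA.
R = 17.2 V / 23 mA = 0.748 kΩ.

R ≈ 0.75 kΩ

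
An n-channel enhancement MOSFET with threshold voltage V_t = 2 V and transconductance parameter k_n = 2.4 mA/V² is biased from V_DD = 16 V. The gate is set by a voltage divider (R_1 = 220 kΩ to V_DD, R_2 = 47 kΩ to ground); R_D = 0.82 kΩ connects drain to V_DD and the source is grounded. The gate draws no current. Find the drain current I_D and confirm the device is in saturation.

I_D ≈ 0.8 mA

V_G = V_DD·R_2/(R_1+R_2) = 16×47/267 = 2.82 V. With the source grounded, V_GS = V_G = 2.82 V.
Assume saturation: I_D = (k_n/2)(V_GS − V_t)² = (2.4/2)×(2.82 − 2)² = 1.2×0.816² = 0.8 mA.
V_DS = V_DD − I_D·R_D = 16 − 0.8×0.82 = 15.3 V.
Saturation requires V_DS ≥ V_GS − V_t = 0.816 V; 15.3 ≥ 0.816 ✓.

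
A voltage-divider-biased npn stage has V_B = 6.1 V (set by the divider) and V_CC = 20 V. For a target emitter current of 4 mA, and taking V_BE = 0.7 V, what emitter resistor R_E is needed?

V_E = V_B − V_BE = 6.1 − 0.7 = 5.4 V.
R_E = V_E / I_E = 5.4 / 4 = 1.35 kΩ.

R_E ≈ 1.3 kΩ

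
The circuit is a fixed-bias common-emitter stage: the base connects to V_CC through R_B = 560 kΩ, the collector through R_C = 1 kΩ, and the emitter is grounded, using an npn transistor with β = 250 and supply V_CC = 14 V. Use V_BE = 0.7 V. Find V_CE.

V_CE ≈ 8.1 V

Base loop: V_CC = I_B·R_B + V_BE, so I_B = (14 − 0.7)/560 kΩ = 0.0238 mA.
In the active region I_C = β·I_B = 250 × 0.0238 = 5.94 mA.
Collector loop: V_CE = V_CC − I_C·R_C = 14 − 5.94×1 = 8.06 V.
Since V_CE = 8.06 V > V_CE(sat) ≈ 0.2 V, the transistor is in the active region as assumed.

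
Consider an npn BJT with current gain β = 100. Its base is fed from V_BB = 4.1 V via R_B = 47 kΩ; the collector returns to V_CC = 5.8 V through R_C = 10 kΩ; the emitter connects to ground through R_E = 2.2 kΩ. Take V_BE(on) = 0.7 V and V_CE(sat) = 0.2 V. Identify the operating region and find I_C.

saturation; I_C ≈ 0.45 mA

Assume active: I_B = (4.1 − 0.7)/(47 + 101×2.2) = 0.0126 mA, I_C = β·I_B = 1.26 mA.
Then V_CE = 5.8 − 1.26×10 − 1.28×2.2 = -9.64 V < 0.2 V — the active assumption fails.
Re-solve with V_CE = 0.2 V. KCL at the emitter: V_E/R_E = (V_BB−0.7−V_E)/R_B + (V_CC−0.2−V_E)/R_C, giving V_E = 1.1 V.
I_C = (V_CC − 0.2 − V_E)/R_C = (5.6 − 1.1)/10 = 0.45 mA.
Check: I_B = (3.4 − 1.1)/47 = 0.049 mA, and β·I_B = 4.9 mA > I_C, confirming saturation.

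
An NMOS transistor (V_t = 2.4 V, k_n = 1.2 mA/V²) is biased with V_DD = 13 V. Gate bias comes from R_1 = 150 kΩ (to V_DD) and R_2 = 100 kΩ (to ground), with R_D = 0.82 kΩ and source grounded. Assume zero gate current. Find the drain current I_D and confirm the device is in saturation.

I_D ≈ 4.7 mA

V_G = V_DD·R_2/(R_1+R_2) = 13×100/250 = 5.2 V. With the source grounded, V_GS = V_G = 5.2 V.
Assume saturation: I_D = (k_n/2)(V_GS − V_t)² = (1.2/2)×(5.2 − 2.4)² = 0.6×2.8² = 4.7 mA.
V_DS = V_DD − I_D·R_D = 13 − 4.7×0.82 = 9.14 V.
Saturation requires V_DS ≥ V_GS − V_t = 2.8 V; 9.14 ≥ 2.8 ✓.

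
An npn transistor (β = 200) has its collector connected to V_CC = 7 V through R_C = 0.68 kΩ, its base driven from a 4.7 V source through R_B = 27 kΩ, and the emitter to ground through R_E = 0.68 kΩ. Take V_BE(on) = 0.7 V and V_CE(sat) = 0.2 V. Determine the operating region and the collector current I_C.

active; I_C ≈ 4.9 mA

Assume active. Base-emitter loop: I_B = (V_BB − V_BE)/(R_B + (β+1)R_E) = (4.7 − 0.7)/(27 + 201×0.68) = 0.0244 mA.
I_C = β·I_B = 200×0.0244 = 4.89 mA.
V_CE = V_CC − I_C·R_C − I_E·R_E = 7 − 4.89×0.68 − 4.91×0.68 = 0.336 V > V_CE(sat), so the active-region assumption holds.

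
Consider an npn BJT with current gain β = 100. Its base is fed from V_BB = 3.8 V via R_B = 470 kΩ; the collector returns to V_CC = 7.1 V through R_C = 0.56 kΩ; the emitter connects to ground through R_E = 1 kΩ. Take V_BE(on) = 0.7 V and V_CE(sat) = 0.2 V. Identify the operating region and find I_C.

Assume active. Base-emitter loop: I_B = (V_BB − V_BE)/(R_B + (β+1)R_E) = (3.8 − 0.7)/(470 + 101×1) = 0.00543 mA.
I_C = β·I_B = 100×0.00543 = 0.543 mA.
V_CE = V_CC − I_C·R_C − I_E·R_E = 7.1 − 0.543×0.56 − 0.548×1 = 6.25 V > V_CE(sat), so the active-region assumption holds.

active; I_C ≈ 0.54 mA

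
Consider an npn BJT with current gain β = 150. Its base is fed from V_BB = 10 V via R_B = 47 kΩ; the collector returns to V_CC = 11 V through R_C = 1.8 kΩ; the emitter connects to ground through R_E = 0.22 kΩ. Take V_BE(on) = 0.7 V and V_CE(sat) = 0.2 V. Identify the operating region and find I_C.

saturation; I_C ≈ 5.3 mA

Assume active: I_B = (10 − 0.7)/(47 + 151×0.22) = 0.116 mA, I_C = β·I_B = 17.4 mA.
Then V_CE = 11 − 17.4×1.8 − 17.5×0.22 = -24.2 V < 0.2 V — the active assumption fails.
Re-solve with V_CE = 0.2 V. KCL at the emitter: V_E/R_E = (V_BB−0.7−V_E)/R_B + (V_CC−0.2−V_E)/R_C, giving V_E = 1.21 V.
I_C = (V_CC − 0.2 − V_E)/R_C = (10.8 − 1.21)/1.8 = 5.33 mA.
Check: I_B = (9.3 − 1.21)/47 = 0.172 mA, and β·I_B = 25.8 mA > I_C, confirming saturation.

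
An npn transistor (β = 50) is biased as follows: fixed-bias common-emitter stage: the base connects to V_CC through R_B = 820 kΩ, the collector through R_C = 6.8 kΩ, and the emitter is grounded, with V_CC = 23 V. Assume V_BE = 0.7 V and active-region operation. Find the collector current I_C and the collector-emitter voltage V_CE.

I_C ≈ 1.4 mA, V_CE ≈ 14 V

Base loop: V_CC = I_B·R_B + V_BE, so I_B = (23 − 0.7)/820 kΩ = 0.0272 mA.
In the active region I_C = β·I_B = 50 × 0.0272 = 1.36 mA.
Collector loop: V_CE = V_CC − I_C·R_C = 23 − 1.36×6.8 = 13.8 V.
Since V_CE = 13.8 V > V_CE(sat) ≈ 0.2 V, the transistor is in the active region as assumed.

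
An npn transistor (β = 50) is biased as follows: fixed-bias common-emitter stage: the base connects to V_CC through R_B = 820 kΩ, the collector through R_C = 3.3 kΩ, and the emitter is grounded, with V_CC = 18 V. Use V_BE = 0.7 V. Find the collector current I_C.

I_C ≈ 1.1 mA

Base loop: V_CC = I_B·R_B + V_BE, so I_B = (18 − 0.7)/820 kΩ = 0.0211 mA.
In the active region I_C = β·I_B = 50 × 0.0211 = 1.05 mA.
Collector loop: V_CE = V_CC − I_C·R_C = 18 − 1.05×3.3 = 14.5 V.
Since V_CE = 14.5 V > V_CE(sat) ≈ 0.2 V, the transistor is in the active region as assumed.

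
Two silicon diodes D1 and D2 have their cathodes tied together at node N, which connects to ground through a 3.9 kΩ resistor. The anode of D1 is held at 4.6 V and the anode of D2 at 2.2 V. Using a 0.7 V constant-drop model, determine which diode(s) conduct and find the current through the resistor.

Assume both conduct. Then node N would need to be at both 4.6−0.7 = 3.9 V and 2.2−0.7 = 1.5 V, which is impossible.
Assume only D1 conducts: V_N = 4.6 − 0.7 = 3.9 V, so I_R = 3.9/3.9 = 1 mA.
Check D2: its anode-to-cathode voltage is 2.2 − 3.9 = -1.7 V < 0.7 V, so it is off. The assumption is consistent.

Only D1 conducts; I_R ≈ 1 mA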